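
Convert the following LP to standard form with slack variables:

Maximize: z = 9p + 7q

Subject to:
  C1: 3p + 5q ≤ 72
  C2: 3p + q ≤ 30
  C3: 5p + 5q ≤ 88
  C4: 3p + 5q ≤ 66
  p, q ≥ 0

max z = 9p + 7q

s.t.
  3p + 5q + s1 = 72
  3p + q + s2 = 30
  5p + 5q + s3 = 88
  3p + 5q + s4 = 66
  p, q, s1, s2, s3, s4 ≥ 0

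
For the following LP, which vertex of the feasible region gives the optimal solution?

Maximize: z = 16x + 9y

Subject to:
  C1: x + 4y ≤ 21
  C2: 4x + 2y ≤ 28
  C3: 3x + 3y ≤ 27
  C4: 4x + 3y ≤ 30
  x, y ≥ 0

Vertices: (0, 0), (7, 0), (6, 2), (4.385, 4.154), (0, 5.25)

Evaluate the objective at each vertex of the feasible region:
  z(0, 0) = 0
  z(7, 0) = 112
  z(6, 2) = 114  ←
  z(4.385, 4.154) = 107.5
  z(0, 5.25) = 47.25
The maximum is at x = 6, y = 2.

(6, 2)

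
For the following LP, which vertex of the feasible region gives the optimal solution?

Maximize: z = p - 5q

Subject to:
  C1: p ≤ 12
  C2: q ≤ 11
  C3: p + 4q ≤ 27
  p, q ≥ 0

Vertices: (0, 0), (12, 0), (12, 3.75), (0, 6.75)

Evaluate the objective at each vertex of the feasible region:
  z(0, 0) = 0
  z(12, 0) = 12  ←
  z(12, 3.75) = -6.75
  z(0, 6.75) = -33.75
The maximum is at p = 12, q = 0.

(12, 0)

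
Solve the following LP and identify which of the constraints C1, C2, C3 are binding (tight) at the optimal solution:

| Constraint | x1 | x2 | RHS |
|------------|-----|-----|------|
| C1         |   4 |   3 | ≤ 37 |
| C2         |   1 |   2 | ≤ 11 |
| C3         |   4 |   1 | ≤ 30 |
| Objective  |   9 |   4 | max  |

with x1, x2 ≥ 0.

At x1 = 7, x2 = 2, compute slack b - a·x for each constraint:
  C1: 37 − 34 = 3  (slack)
  C2: 11 − 11 = 0  (binding)
  C3: 30 − 30 = 0  (binding)

Optimal: x1 = 7, x2 = 2
Binding: C2, C3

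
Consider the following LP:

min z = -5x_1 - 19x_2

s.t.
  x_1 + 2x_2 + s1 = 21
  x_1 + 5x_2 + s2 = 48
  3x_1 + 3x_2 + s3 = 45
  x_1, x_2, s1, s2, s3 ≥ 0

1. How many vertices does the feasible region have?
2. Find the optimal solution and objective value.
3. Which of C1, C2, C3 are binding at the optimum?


1. 5
2. x_1 = 3, x_2 = 9, z = -186
3. C1, C2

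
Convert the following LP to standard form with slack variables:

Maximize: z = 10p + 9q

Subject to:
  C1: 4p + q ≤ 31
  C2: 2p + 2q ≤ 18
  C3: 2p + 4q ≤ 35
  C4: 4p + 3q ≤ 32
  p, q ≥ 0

max z = 10p + 9q

s.t.
  4p + q + s1 = 31
  2p + 2q + s2 = 18
  2p + 4q + s3 = 35
  4p + 3q + s4 = 32
  p, q, s1, s2, s3, s4 ≥ 0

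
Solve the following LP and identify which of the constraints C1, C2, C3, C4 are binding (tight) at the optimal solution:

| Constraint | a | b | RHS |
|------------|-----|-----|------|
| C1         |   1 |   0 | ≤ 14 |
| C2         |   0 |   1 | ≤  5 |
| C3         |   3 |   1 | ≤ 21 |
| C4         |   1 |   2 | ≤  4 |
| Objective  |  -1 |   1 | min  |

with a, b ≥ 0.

At a = 4, b = 0, compute slack b - a·x for each constraint:
  C1: 14 − 4 = 10  (slack)
  C2: 5 − 0 = 5  (slack)
  C3: 21 − 12 = 9  (slack)
  C4: 4 − 4 = 0  (binding)

Optimal: a = 4, b = 0
Binding: C4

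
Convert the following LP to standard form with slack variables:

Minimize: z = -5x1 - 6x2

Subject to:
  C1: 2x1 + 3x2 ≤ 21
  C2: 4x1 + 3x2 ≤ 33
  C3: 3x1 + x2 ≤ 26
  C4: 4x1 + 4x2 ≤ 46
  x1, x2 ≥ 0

min z = -5x1 - 6x2

s.t.
  2x1 + 3x2 + s1 = 21
  4x1 + 3x2 + s2 = 33
  3x1 + x2 + s3 = 26
  4x1 + 4x2 + s4 = 46
  x1, x2, s1, s2, s3, s4 ≥ 0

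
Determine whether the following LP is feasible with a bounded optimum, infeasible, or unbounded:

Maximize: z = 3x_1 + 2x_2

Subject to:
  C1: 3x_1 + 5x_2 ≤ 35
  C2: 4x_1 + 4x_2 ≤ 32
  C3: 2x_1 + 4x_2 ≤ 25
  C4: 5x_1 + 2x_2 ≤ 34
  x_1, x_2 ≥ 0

Feasible with a bounded optimal solution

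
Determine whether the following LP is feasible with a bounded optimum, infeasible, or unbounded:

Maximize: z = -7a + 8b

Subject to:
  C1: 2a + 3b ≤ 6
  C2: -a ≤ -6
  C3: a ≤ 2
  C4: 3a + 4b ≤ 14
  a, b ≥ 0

Infeasible (no feasible solution exists)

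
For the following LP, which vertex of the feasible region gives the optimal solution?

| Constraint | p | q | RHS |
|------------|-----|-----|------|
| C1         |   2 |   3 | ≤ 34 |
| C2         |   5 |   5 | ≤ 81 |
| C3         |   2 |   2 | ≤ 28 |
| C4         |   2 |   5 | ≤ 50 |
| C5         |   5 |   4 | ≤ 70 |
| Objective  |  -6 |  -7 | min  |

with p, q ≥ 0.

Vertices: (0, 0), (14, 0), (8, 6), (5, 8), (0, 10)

Evaluate the objective at each vertex of the feasible region:
  z(0, 0) = 0
  z(14, 0) = -84
  z(8, 6) = -90  ←
  z(5, 8) = -86
  z(0, 10) = -70
The minimum is at p = 8, q = 6.

(8, 6)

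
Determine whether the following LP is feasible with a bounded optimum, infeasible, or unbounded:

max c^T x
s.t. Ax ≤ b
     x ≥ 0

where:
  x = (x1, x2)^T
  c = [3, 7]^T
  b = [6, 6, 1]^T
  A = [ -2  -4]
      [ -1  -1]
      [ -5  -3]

Unbounded (objective can increase without bound)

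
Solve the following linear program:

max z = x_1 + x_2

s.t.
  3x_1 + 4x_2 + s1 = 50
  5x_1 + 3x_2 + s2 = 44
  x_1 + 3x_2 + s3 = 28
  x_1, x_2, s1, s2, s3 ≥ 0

Evaluate the objective at each vertex of the feasible region:
  z(0, 0) = 0
  z(8.8, 0) = 8.8
  z(4, 8) = 12  ←
  z(0, 9.333) = 9.333
The maximum is at x_1 = 4, x_2 = 8.

x_1 = 4, x_2 = 8, z = 12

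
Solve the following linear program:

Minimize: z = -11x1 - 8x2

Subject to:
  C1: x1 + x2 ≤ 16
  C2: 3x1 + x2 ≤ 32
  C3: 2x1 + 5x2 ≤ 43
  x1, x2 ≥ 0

Evaluate the objective at each vertex of the feasible region:
  z(0, 0) = 0
  z(10.67, 0) = -117.3
  z(9, 5) = -139  ←
  z(0, 8.6) = -68.8
The minimum is at x1 = 9, x2 = 5.

x1 = 9, x2 = 5, z = -139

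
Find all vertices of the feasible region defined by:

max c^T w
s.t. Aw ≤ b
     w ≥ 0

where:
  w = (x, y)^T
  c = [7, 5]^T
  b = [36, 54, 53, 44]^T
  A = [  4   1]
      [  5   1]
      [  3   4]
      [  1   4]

(0, 0), (9, 0), (7, 8), (4.5, 9.875), (0, 11)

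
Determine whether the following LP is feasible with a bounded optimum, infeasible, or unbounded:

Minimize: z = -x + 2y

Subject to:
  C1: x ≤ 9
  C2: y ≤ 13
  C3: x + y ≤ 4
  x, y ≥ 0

Feasible with a bounded optimal solution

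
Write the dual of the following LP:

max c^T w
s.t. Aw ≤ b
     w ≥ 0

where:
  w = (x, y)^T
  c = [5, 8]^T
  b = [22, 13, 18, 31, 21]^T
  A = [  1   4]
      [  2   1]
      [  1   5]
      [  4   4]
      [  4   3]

Primal max cᵀx s.t. Ax ≤ b, x ≥ 0  →  Dual min bᵀy s.t. Aᵀy ≥ c, y ≥ 0.

Minimize: z = 22y1 + 13y2 + 18y3 + 31y4 + 21y5

Subject to:
  y1 + 2y2 + y3 + 4y4 + 4y5 ≥ 5
  4y1 + y2 + 5y3 + 4y4 + 3y5 ≥ 8
  y1, y2, y3, y4, y5 ≥ 0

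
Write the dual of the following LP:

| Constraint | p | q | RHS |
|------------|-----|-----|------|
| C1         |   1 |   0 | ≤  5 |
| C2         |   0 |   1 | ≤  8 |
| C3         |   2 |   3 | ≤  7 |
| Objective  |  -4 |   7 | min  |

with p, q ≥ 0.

Primal min cᵀx s.t. Ax ≤ b, x ≥ 0  →  Dual max −bᵀy s.t. Aᵀy ≥ −c, y ≥ 0.

Maximize: z = -5y1 - 8y2 - 7y3

Subject to:
  y1 + 2y3 ≥ 4
  y2 + 3y3 ≥ -7
  y1, y2, y3 ≥ 0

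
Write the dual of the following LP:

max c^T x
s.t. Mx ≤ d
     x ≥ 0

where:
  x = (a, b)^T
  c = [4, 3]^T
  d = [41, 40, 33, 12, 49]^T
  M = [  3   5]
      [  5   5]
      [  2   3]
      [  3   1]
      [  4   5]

Primal max cᵀx s.t. Ax ≤ b, x ≥ 0  →  Dual min bᵀy s.t. Aᵀy ≥ c, y ≥ 0.

Minimize: z = 41y1 + 40y2 + 33y3 + 12y4 + 49y5

Subject to:
  3y1 + 5y2 + 2y3 + 3y4 + 4y5 ≥ 4
  5y1 + 5y2 + 3y3 + y4 + 5y5 ≥ 3
  y1, y2, y3, y4, y5 ≥ 0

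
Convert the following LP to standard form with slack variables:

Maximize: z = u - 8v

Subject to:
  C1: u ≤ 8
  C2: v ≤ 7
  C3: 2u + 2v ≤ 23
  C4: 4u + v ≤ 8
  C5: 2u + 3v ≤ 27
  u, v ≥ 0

max z = u - 8v

s.t.
  u + s1 = 8
  v + s2 = 7
  2u + 2v + s3 = 23
  4u + v + s4 = 8
  2u + 3v + s5 = 27
  u, v, s1, s2, s3, s4, s5 ≥ 0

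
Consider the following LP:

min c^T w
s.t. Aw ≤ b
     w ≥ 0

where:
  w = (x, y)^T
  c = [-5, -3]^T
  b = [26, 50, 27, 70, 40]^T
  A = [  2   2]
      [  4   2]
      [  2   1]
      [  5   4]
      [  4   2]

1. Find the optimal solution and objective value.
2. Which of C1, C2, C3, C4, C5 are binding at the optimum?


1. x = 7, y = 6, z = -53
2. C1, C5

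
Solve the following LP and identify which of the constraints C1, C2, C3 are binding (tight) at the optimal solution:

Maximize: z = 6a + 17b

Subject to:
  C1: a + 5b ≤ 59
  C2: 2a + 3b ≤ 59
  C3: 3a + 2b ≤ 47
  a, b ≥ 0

At a = 9, b = 10, compute slack b - a·x for each constraint:
  C1: 59 − 59 = 0  (binding)
  C2: 59 − 48 = 11  (slack)
  C3: 47 − 47 = 0  (binding)

Optimal: a = 9, b = 10
Binding: C1, C3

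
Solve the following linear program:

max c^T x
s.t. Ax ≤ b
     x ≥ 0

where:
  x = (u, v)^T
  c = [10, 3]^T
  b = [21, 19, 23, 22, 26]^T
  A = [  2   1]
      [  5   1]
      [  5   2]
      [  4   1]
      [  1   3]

Evaluate the objective at each vertex of the feasible region:
  z(0, 0) = 0
  z(3.8, 0) = 38
  z(3, 4) = 42  ←
  z(1.308, 8.231) = 37.77
  z(0, 8.667) = 26
The maximum is at u = 3, v = 4.

u = 3, v = 4, z = 42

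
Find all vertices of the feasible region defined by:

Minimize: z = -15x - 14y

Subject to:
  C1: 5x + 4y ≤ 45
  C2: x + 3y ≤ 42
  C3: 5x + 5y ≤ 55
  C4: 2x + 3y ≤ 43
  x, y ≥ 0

(0, 0), (9, 0), (1, 10), (0, 11)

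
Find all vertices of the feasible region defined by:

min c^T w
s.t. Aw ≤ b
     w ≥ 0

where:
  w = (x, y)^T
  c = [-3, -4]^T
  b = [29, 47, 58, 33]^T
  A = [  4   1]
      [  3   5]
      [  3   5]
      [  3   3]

(0, 0), (7.25, 0), (6, 5), (4, 7), (0, 9.4)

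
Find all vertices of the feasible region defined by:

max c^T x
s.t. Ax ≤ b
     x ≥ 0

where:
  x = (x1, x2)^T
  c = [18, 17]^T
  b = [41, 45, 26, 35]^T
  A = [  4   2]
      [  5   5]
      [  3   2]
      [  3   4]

(0, 0), (8.667, 0), (8, 1), (1, 8), (0, 8.75)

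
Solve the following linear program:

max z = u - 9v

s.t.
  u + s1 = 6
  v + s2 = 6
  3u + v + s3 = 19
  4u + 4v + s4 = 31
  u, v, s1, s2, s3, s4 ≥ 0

Evaluate the objective at each vertex of the feasible region:
  z(0, 0) = 0
  z(6, 0) = 6  ←
  z(6, 1) = -3
  z(5.625, 2.125) = -13.5
  z(1.75, 6) = -52.25
  z(0, 6) = -54
The maximum is at u = 6, v = 0.

u = 6, v = 0, z = 6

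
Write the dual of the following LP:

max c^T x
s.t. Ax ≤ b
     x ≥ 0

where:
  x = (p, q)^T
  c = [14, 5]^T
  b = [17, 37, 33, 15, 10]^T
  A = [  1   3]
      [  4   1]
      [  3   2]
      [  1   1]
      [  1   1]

Primal max cᵀx s.t. Ax ≤ b, x ≥ 0  →  Dual min bᵀy s.t. Aᵀy ≥ c, y ≥ 0.

Minimize: z = 17y1 + 37y2 + 33y3 + 15y4 + 10y5

Subject to:
  y1 + 4y2 + 3y3 + y4 + y5 ≥ 14
  3y1 + y2 + 2y3 + y4 + y5 ≥ 5
  y1, y2, y3, y4, y5 ≥ 0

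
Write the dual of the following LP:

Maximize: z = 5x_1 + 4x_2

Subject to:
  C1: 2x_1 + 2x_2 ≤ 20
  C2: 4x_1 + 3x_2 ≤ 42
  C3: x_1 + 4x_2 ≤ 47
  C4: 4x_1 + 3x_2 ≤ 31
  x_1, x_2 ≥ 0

Primal max cᵀx s.t. Ax ≤ b, x ≥ 0  →  Dual min bᵀy s.t. Aᵀy ≥ c, y ≥ 0.

Minimize: z = 20y1 + 42y2 + 47y3 + 31y4

Subject to:
  2y1 + 4y2 + y3 + 4y4 ≥ 5
  2y1 + 3y2 + 4y3 + 3y4 ≥ 4
  y1, y2, y3, y4 ≥ 0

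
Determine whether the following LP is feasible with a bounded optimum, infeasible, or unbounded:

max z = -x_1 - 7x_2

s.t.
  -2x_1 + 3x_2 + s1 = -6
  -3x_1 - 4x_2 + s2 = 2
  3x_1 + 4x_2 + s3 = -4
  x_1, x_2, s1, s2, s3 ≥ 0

Infeasible (no feasible solution exists)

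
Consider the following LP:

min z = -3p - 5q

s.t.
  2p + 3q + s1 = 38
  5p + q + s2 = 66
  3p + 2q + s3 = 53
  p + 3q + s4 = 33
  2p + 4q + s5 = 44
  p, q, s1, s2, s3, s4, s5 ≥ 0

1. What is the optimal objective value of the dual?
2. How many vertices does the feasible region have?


1. -60
2. 5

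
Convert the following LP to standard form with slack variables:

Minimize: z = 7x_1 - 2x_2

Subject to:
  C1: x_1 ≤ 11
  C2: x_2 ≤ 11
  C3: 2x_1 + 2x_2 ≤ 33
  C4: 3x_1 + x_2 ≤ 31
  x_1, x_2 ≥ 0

min z = 7x_1 - 2x_2

s.t.
  x_1 + s1 = 11
  x_2 + s2 = 11
  2x_1 + 2x_2 + s3 = 33
  3x_1 + x_2 + s4 = 31
  x_1, x_2, s1, s2, s3, s4 ≥ 0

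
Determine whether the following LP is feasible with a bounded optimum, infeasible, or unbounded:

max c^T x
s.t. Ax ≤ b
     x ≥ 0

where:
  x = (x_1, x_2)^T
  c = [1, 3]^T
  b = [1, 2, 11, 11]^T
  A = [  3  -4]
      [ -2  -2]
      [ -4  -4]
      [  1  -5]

Unbounded (objective can increase without bound)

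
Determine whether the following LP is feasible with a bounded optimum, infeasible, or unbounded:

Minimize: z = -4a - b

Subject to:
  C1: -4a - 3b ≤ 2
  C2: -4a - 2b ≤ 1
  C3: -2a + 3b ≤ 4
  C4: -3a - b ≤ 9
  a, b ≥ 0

Unbounded (objective can decrease without bound)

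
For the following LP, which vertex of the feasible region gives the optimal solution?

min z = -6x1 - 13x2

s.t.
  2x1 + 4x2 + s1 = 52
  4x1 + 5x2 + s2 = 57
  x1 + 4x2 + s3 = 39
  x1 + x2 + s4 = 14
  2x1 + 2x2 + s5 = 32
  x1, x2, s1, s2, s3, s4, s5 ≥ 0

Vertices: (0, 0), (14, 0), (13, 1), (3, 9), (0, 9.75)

Evaluate the objective at each vertex of the feasible region:
  z(0, 0) = 0
  z(14, 0) = -84
  z(13, 1) = -91
  z(3, 9) = -135  ←
  z(0, 9.75) = -126.8
The minimum is at x1 = 3, x2 = 9.

(3, 9)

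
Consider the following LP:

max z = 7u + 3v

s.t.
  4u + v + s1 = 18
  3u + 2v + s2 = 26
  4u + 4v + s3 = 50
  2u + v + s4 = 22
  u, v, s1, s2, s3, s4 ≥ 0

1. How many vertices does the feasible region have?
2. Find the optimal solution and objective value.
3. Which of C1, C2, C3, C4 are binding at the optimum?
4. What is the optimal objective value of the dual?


1. 5
2. u = 2, v = 10, z = 44
3. C1, C2
4. 44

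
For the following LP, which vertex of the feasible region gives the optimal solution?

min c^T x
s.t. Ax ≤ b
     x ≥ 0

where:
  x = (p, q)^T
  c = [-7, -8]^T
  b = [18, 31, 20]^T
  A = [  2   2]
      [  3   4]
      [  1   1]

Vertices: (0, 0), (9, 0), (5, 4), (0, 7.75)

Evaluate the objective at each vertex of the feasible region:
  z(0, 0) = 0
  z(9, 0) = -63
  z(5, 4) = -67  ←
  z(0, 7.75) = -62
The minimum is at p = 5, q = 4.

(5, 4)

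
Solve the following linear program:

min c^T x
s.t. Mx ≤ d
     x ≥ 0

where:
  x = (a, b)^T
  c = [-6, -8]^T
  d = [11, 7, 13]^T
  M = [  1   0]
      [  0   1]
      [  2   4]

Evaluate the objective at each vertex of the feasible region:
  z(0, 0) = 0
  z(6.5, 0) = -39  ←
  z(0, 3.25) = -26
The minimum is at a = 6.5, b = 0.

a = 6.5, b = 0, z = -39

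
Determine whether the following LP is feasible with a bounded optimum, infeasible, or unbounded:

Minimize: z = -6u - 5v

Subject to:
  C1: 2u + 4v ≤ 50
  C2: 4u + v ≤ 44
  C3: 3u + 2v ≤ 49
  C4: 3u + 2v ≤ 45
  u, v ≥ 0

Feasible with a bounded optimal solution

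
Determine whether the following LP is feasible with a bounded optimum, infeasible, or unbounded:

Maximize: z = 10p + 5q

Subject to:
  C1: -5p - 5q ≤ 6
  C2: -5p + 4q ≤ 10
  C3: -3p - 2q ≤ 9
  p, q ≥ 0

Unbounded (objective can increase without bound)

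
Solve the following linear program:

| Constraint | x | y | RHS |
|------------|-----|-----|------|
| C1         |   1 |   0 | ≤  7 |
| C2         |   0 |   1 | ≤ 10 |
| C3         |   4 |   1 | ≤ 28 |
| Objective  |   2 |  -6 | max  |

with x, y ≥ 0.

Evaluate the objective at each vertex of the feasible region:
  z(0, 0) = 0
  z(7, 0) = 14  ←
  z(4.5, 10) = -51
  z(0, 10) = -60
The maximum is at x = 7, y = 0.

x = 7, y = 0, z = 14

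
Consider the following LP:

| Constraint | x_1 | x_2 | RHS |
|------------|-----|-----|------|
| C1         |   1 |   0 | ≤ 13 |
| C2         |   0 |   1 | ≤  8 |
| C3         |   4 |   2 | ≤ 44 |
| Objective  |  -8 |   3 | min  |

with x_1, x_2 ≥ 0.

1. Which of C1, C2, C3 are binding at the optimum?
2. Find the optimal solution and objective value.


1. C3
2. x_1 = 11, x_2 = 0, z = -88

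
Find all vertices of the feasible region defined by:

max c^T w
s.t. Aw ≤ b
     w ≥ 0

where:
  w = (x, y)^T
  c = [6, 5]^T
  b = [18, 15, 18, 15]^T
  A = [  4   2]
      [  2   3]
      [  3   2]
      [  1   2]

(0, 0), (4.5, 0), (3, 3), (0, 5)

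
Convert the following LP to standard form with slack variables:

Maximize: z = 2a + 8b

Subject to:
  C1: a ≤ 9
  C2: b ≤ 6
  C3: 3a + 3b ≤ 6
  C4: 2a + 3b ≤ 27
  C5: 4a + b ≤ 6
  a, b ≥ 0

max z = 2a + 8b

s.t.
  a + s1 = 9
  b + s2 = 6
  3a + 3b + s3 = 6
  2a + 3b + s4 = 27
  4a + b + s5 = 6
  a, b, s1, s2, s3, s4, s5 ≥ 0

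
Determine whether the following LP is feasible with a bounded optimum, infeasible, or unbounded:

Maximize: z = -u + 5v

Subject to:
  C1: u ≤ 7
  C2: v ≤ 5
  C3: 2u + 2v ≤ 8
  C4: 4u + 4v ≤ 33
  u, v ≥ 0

Feasible with a bounded optimal solution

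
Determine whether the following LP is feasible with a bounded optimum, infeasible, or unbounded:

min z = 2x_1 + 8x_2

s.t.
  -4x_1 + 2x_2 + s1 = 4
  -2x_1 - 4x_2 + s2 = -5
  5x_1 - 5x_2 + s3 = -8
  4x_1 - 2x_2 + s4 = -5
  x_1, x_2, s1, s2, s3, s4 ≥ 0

Infeasible (no feasible solution exists)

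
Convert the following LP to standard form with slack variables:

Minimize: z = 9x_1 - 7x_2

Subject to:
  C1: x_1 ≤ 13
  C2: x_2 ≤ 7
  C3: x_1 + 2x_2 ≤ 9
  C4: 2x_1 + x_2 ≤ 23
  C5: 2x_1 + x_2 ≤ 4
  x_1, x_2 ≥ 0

min z = 9x_1 - 7x_2

s.t.
  x_1 + s1 = 13
  x_2 + s2 = 7
  x_1 + 2x_2 + s3 = 9
  2x_1 + x_2 + s4 = 23
  2x_1 + x_2 + s5 = 4
  x_1, x_2, s1, s2, s3, s4, s5 ≥ 0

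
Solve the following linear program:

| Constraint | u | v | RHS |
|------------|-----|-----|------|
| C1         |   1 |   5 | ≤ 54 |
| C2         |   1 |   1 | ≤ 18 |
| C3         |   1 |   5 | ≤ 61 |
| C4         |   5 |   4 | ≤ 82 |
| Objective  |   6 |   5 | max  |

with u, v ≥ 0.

Evaluate the objective at each vertex of the feasible region:
  z(0, 0) = 0
  z(16.4, 0) = 98.4
  z(10, 8) = 100  ←
  z(9, 9) = 99
  z(0, 10.8) = 54
The maximum is at u = 10, v = 8.

u = 10, v = 8, z = 100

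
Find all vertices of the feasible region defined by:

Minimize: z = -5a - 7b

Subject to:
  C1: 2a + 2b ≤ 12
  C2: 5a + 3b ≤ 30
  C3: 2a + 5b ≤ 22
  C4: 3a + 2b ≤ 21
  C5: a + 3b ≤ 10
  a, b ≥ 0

(0, 0), (6, 0), (4, 2), (0, 3.333)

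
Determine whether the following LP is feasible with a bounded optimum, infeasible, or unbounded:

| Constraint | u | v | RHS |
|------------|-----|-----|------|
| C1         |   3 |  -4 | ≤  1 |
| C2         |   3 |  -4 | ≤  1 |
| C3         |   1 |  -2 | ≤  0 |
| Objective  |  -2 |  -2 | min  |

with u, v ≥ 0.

Unbounded (objective can decrease without bound)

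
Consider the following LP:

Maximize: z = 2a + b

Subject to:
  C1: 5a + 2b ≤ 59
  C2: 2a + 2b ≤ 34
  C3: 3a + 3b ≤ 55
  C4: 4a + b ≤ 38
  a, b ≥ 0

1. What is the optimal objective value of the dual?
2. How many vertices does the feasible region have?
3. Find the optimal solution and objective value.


1. 24
2. 4
3. a = 7, b = 10, z = 24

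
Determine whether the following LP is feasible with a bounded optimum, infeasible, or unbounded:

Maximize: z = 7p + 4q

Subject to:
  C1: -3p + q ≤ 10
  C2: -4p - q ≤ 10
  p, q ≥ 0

Unbounded (objective can increase without bound)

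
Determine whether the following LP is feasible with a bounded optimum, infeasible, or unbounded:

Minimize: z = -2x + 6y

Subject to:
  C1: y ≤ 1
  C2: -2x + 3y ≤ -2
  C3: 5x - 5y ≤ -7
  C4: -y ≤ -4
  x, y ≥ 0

Infeasible (no feasible solution exists)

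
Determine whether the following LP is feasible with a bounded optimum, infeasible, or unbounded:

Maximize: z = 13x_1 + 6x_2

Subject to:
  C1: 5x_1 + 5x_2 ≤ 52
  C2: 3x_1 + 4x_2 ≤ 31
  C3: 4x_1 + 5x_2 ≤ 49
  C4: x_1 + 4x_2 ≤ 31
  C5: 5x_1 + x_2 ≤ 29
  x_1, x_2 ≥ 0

Feasible with a bounded optimal solution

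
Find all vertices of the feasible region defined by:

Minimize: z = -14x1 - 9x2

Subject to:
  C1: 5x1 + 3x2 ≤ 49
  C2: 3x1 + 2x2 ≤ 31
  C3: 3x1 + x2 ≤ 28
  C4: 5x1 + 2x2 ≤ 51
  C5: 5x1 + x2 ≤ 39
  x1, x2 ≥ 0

(0, 0), (7.8, 0), (6.8, 5), (5, 8), (0, 15.5)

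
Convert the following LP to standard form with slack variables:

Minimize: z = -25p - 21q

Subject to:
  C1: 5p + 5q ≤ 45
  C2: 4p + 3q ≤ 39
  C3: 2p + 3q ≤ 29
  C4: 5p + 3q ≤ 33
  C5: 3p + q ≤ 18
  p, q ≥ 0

min z = -25p - 21q

s.t.
  5p + 5q + s1 = 45
  4p + 3q + s2 = 39
  2p + 3q + s3 = 29
  5p + 3q + s4 = 33
  3p + q + s5 = 18
  p, q, s1, s2, s3, s4, s5 ≥ 0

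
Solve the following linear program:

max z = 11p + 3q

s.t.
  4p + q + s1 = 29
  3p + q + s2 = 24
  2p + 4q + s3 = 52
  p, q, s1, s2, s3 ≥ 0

Evaluate the objective at each vertex of the feasible region:
  z(0, 0) = 0
  z(7.25, 0) = 79.75
  z(5, 9) = 82  ←
  z(4.4, 10.8) = 80.8
  z(0, 13) = 39
The maximum is at p = 5, q = 9.

p = 5, q = 9, z = 82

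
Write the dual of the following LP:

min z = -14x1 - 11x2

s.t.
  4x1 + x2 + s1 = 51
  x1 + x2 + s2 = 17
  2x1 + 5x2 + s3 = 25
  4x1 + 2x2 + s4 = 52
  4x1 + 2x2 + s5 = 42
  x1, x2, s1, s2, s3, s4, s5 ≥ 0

Primal min cᵀx s.t. Ax ≤ b, x ≥ 0  →  Dual max −bᵀy s.t. Aᵀy ≥ −c, y ≥ 0.

Maximize: z = -51y1 - 17y2 - 25y3 - 52y4 - 42y5

Subject to:
  4y1 + y2 + 2y3 + 4y4 + 4y5 ≥ 14
  y1 + y2 + 5y3 + 2y4 + 2y5 ≥ 11
  y1, y2, y3, y4, y5 ≥ 0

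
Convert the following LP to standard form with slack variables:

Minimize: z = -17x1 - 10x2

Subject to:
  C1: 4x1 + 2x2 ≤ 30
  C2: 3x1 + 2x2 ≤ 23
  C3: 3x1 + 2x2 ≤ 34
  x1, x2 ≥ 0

min z = -17x1 - 10x2

s.t.
  4x1 + 2x2 + s1 = 30
  3x1 + 2x2 + s2 = 23
  3x1 + 2x2 + s3 = 34
  x1, x2, s1, s2, s3 ≥ 0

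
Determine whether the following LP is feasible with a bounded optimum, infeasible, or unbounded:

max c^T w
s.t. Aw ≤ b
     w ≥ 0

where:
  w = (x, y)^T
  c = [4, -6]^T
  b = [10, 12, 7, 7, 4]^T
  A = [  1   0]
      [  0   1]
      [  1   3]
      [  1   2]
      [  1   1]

Feasible with a bounded optimal solution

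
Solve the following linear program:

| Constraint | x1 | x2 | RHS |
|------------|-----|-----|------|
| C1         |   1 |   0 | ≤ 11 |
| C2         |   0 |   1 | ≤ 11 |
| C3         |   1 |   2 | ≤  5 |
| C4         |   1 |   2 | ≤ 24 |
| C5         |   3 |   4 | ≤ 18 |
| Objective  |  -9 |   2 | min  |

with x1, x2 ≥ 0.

Evaluate the objective at each vertex of the feasible region:
  z(0, 0) = 0
  z(5, 0) = -45  ←
  z(0, 2.5) = 5
The minimum is at x1 = 5, x2 = 0.

x1 = 5, x2 = 0, z = -45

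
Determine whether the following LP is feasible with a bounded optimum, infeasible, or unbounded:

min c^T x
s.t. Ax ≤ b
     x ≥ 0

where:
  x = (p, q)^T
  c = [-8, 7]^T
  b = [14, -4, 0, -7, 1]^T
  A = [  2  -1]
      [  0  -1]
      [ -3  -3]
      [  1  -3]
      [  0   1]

Infeasible (no feasible solution exists)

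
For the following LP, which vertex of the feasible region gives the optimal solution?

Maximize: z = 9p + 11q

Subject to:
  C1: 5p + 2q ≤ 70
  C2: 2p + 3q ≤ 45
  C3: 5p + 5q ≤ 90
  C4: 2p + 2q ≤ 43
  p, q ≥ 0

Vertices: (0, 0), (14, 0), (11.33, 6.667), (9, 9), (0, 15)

Evaluate the objective at each vertex of the feasible region:
  z(0, 0) = 0
  z(14, 0) = 126
  z(11.33, 6.667) = 175.3
  z(9, 9) = 180  ←
  z(0, 15) = 165
The maximum is at p = 9, q = 9.

(9, 9)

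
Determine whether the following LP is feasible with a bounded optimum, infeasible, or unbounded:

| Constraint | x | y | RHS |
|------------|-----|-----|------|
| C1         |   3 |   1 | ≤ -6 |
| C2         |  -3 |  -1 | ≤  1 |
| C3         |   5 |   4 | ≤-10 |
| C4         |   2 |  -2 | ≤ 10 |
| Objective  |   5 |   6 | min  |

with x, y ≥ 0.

Infeasible (no feasible solution exists)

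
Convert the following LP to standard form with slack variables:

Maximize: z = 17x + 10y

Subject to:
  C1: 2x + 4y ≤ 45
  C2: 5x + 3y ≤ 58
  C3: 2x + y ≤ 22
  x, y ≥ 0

max z = 17x + 10y

s.t.
  2x + 4y + s1 = 45
  5x + 3y + s2 = 58
  2x + y + s3 = 22
  x, y, s1, s2, s3 ≥ 0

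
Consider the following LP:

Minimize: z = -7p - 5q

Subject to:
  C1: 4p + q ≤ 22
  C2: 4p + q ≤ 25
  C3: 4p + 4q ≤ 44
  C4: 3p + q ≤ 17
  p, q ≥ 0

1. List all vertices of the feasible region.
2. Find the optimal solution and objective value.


1. (0, 0), (5.5, 0), (5, 2), (3, 8), (0, 11)
2. p = 3, q = 8, z = -61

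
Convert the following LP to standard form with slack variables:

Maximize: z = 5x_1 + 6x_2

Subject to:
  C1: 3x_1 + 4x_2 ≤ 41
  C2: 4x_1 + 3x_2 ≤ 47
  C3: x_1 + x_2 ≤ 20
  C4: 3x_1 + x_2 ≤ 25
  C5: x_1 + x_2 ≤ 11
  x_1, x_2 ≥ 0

max z = 5x_1 + 6x_2

s.t.
  3x_1 + 4x_2 + s1 = 41
  4x_1 + 3x_2 + s2 = 47
  x_1 + x_2 + s3 = 20
  3x_1 + x_2 + s4 = 25
  x_1 + x_2 + s5 = 11
  x_1, x_2, s1, s2, s3, s4, s5 ≥ 0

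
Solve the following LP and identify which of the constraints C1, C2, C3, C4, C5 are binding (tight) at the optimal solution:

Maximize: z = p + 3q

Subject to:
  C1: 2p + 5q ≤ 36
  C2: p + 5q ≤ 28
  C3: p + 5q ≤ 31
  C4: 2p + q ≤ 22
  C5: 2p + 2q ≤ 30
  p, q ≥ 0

At p = 8, q = 4, compute slack b - a·x for each constraint:
  C1: 36 − 36 = 0  (binding)
  C2: 28 − 28 = 0  (binding)
  C3: 31 − 28 = 3  (slack)
  C4: 22 − 20 = 2  (slack)
  C5: 30 − 24 = 6  (slack)

Optimal: p = 8, q = 4
Binding: C1, C2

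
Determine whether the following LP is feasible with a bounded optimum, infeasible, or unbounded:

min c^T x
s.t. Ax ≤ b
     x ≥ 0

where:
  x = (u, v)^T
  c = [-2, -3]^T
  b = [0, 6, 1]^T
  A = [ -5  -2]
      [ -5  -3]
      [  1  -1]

Unbounded (objective can decrease without bound)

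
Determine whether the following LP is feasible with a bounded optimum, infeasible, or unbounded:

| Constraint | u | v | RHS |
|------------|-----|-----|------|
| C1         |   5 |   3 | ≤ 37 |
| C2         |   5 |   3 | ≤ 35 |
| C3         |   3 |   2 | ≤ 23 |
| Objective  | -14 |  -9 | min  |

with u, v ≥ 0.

Feasible with a bounded optimal solution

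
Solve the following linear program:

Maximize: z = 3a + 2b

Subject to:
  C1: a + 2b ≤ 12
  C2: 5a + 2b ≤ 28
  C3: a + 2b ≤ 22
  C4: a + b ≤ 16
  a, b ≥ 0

Evaluate the objective at each vertex of the feasible region:
  z(0, 0) = 0
  z(5.6, 0) = 16.8
  z(4, 4) = 20  ←
  z(0, 6) = 12
The maximum is at a = 4, b = 4.

a = 4, b = 4, z = 20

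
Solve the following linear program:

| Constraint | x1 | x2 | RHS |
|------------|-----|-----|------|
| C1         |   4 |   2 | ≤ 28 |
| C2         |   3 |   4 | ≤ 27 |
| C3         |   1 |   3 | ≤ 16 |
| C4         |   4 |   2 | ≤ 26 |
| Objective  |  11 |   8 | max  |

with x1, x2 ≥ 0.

Evaluate the objective at each vertex of the feasible region:
  z(0, 0) = 0
  z(6.5, 0) = 71.5
  z(5, 3) = 79  ←
  z(3.4, 4.2) = 71
  z(0, 5.333) = 42.67
The maximum is at x1 = 5, x2 = 3.

x1 = 5, x2 = 3, z = 79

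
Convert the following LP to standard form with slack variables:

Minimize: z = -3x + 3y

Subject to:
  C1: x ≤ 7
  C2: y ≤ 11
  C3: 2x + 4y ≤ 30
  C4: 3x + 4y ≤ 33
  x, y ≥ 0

min z = -3x + 3y

s.t.
  x + s1 = 7
  y + s2 = 11
  2x + 4y + s3 = 30
  3x + 4y + s4 = 33
  x, y, s1, s2, s3, s4 ≥ 0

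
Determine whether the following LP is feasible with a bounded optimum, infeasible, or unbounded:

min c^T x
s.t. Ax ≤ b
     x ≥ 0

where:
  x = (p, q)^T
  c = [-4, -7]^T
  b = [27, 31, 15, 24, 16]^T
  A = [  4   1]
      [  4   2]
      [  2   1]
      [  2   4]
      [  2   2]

Feasible with a bounded optimal solution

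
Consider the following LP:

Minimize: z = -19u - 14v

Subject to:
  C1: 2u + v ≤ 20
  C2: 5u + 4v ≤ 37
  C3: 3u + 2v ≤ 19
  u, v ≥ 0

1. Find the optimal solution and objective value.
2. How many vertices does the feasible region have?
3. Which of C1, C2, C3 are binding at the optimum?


1. u = 1, v = 8, z = -131
2. 4
3. C2, C3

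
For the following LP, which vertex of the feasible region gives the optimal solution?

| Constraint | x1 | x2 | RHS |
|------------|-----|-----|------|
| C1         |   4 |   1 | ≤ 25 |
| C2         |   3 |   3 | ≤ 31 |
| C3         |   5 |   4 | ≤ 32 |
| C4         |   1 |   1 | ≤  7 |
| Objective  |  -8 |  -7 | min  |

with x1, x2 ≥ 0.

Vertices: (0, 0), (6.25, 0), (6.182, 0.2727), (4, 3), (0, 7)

Evaluate the objective at each vertex of the feasible region:
  z(0, 0) = 0
  z(6.25, 0) = -50
  z(6.182, 0.2727) = -51.36
  z(4, 3) = -53  ←
  z(0, 7) = -49
The minimum is at x1 = 4, x2 = 3.

(4, 3)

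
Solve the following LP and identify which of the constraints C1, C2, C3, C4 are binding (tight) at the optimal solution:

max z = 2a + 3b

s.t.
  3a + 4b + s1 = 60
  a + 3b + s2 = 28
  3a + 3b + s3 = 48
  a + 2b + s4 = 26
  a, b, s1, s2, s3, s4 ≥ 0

At a = 10, b = 6, compute slack b - a·x for each constraint:
  C1: 60 − 54 = 6  (slack)
  C2: 28 − 28 = 0  (binding)
  C3: 48 − 48 = 0  (binding)
  C4: 26 − 22 = 4  (slack)

Optimal: a = 10, b = 6
Binding: C2, C3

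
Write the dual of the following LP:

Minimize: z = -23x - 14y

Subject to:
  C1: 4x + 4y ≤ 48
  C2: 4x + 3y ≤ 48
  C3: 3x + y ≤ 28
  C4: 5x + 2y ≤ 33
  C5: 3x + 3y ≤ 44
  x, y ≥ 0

Primal min cᵀx s.t. Ax ≤ b, x ≥ 0  →  Dual max −bᵀy s.t. Aᵀy ≥ −c, y ≥ 0.

Maximize: z = -48y1 - 48y2 - 28y3 - 33y4 - 44y5

Subject to:
  4y1 + 4y2 + 3y3 + 5y4 + 3y5 ≥ 23
  4y1 + 3y2 + y3 + 2y4 + 3y5 ≥ 14
  y1, y2, y3, y4, y5 ≥ 0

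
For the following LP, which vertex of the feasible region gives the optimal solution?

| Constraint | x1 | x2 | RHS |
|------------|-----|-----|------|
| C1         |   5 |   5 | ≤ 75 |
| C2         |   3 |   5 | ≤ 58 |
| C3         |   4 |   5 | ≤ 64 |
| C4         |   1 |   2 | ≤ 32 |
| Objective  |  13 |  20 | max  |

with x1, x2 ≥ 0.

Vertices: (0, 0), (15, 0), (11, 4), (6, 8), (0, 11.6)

Evaluate the objective at each vertex of the feasible region:
  z(0, 0) = 0
  z(15, 0) = 195
  z(11, 4) = 223
  z(6, 8) = 238  ←
  z(0, 11.6) = 232
The maximum is at x1 = 6, x2 = 8.

(6, 8)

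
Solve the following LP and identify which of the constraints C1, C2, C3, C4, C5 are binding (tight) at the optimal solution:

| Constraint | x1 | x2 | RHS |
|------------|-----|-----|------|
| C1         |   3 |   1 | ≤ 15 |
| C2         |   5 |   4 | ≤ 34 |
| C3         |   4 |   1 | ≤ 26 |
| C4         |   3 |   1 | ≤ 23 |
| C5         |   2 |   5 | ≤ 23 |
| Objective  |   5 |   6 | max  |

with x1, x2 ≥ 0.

At x1 = 4, x2 = 3, compute slack b - a·x for each constraint:
  C1: 15 − 15 = 0  (binding)
  C2: 34 − 32 = 2  (slack)
  C3: 26 − 19 = 7  (slack)
  C4: 23 − 15 = 8  (slack)
  C5: 23 − 23 = 0  (binding)

Optimal: x1 = 4, x2 = 3
Binding: C1, C5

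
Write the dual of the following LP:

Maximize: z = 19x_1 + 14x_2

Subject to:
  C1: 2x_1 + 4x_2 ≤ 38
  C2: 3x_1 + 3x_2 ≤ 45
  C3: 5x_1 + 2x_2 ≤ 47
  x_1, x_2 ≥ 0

Primal max cᵀx s.t. Ax ≤ b, x ≥ 0  →  Dual min bᵀy s.t. Aᵀy ≥ c, y ≥ 0.

Minimize: z = 38y1 + 45y2 + 47y3

Subject to:
  2y1 + 3y2 + 5y3 ≥ 19
  4y1 + 3y2 + 2y3 ≥ 14
  y1, y2, y3 ≥ 0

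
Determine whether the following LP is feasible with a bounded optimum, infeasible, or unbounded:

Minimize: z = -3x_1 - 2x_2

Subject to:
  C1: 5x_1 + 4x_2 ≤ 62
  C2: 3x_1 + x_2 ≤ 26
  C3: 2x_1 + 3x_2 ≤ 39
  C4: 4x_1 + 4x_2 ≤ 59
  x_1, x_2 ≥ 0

Feasible with a bounded optimal solution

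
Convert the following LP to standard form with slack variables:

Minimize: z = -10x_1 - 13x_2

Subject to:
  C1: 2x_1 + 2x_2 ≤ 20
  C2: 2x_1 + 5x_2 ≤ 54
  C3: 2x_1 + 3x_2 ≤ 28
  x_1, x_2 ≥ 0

min z = -10x_1 - 13x_2

s.t.
  2x_1 + 2x_2 + s1 = 20
  2x_1 + 5x_2 + s2 = 54
  2x_1 + 3x_2 + s3 = 28
  x_1, x_2, s1, s2, s3 ≥ 0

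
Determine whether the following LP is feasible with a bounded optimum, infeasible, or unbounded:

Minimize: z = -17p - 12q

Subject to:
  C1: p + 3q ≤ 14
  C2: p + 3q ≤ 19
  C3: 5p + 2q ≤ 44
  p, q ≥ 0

Feasible with a bounded optimal solution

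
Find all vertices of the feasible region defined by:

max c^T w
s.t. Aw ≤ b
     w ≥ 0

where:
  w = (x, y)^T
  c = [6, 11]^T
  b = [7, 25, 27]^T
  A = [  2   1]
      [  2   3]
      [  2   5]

(0, 0), (3.5, 0), (1, 5), (0, 5.4)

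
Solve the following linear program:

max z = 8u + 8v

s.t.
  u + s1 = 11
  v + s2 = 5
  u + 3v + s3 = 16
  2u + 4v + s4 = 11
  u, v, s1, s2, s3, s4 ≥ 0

Evaluate the objective at each vertex of the feasible region:
  z(0, 0) = 0
  z(5.5, 0) = 44  ←
  z(0, 2.75) = 22
The maximum is at u = 5.5, v = 0.

u = 5.5, v = 0, z = 44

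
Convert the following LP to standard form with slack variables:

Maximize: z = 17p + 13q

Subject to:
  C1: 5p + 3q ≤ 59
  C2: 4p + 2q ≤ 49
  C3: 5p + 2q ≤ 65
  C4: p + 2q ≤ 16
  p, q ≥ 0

max z = 17p + 13q

s.t.
  5p + 3q + s1 = 59
  4p + 2q + s2 = 49
  5p + 2q + s3 = 65
  p + 2q + s4 = 16
  p, q, s1, s2, s3, s4 ≥ 0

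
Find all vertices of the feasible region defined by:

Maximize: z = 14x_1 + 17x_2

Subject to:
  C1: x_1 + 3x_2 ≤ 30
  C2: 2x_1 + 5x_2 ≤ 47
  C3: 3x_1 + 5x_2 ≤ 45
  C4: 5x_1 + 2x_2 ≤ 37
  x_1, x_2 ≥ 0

(0, 0), (7.4, 0), (5, 6), (0, 9)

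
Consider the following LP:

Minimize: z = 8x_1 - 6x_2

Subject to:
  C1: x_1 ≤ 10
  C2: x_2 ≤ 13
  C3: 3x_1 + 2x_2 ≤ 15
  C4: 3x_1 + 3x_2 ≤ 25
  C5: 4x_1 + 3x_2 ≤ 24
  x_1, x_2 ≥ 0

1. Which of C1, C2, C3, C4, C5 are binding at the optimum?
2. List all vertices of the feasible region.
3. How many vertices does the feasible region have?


1. C3
2. (0, 0), (5, 0), (0, 7.5)
3. 3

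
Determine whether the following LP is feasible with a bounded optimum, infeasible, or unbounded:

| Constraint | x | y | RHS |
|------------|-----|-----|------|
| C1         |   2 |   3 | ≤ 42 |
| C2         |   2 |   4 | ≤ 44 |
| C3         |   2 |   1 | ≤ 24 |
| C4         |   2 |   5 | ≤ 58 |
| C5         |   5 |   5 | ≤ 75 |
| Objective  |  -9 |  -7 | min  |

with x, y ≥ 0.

Feasible with a bounded optimal solution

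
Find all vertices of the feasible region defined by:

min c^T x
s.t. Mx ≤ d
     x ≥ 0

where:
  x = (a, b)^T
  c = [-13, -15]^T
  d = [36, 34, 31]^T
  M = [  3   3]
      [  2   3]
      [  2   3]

(0, 0), (12, 0), (5, 7), (0, 10.33)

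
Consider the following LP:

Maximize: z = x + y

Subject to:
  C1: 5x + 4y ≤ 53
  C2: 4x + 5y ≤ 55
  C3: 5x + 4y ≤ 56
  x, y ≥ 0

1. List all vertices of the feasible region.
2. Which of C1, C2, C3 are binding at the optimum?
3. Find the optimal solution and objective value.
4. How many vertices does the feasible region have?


1. (0, 0), (10.6, 0), (5, 7), (0, 11)
2. C1, C2
3. x = 5, y = 7, z = 12
4. 4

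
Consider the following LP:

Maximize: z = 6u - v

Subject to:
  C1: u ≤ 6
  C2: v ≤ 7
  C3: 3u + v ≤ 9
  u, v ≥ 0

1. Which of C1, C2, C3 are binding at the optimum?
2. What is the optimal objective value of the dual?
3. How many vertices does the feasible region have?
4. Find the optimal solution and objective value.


1. C3
2. 18
3. 4
4. u = 3, v = 0, z = 18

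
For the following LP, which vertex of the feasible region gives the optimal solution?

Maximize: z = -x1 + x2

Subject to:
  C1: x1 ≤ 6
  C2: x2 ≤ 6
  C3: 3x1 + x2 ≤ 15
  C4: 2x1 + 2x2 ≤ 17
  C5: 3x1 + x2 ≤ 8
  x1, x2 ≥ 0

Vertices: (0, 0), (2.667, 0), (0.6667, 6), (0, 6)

Evaluate the objective at each vertex of the feasible region:
  z(0, 0) = 0
  z(2.667, 0) = -2.667
  z(0.6667, 6) = 5.333
  z(0, 6) = 6  ←
The maximum is at x1 = 0, x2 = 6.

(0, 6)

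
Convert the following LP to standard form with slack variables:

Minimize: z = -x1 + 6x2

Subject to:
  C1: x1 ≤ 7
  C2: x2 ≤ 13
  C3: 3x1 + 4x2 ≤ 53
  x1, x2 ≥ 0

min z = -x1 + 6x2

s.t.
  x1 + s1 = 7
  x2 + s2 = 13
  3x1 + 4x2 + s3 = 53
  x1, x2, s1, s2, s3 ≥ 0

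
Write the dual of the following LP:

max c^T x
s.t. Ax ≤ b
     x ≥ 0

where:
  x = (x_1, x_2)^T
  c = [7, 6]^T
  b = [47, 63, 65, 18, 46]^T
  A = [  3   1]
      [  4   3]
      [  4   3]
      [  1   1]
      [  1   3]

Primal max cᵀx s.t. Ax ≤ b, x ≥ 0  →  Dual min bᵀy s.t. Aᵀy ≥ c, y ≥ 0.

Minimize: z = 47y1 + 63y2 + 65y3 + 18y4 + 46y5

Subject to:
  3y1 + 4y2 + 4y3 + y4 + y5 ≥ 7
  y1 + 3y2 + 3y3 + y4 + 3y5 ≥ 6
  y1, y2, y3, y4, y5 ≥ 0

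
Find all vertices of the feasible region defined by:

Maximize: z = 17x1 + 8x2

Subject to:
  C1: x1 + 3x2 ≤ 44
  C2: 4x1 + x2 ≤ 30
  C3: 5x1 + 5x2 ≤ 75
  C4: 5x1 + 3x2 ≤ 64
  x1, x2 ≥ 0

(0, 0), (7.5, 0), (5, 10), (0.5, 14.5), (0, 14.67)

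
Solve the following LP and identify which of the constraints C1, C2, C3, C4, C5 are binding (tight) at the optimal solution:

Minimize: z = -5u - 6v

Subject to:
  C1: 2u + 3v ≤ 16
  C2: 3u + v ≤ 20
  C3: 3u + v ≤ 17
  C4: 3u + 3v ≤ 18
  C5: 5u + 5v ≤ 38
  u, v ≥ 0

At u = 2, v = 4, compute slack b - a·x for each constraint:
  C1: 16 − 16 = 0  (binding)
  C2: 20 − 10 = 10  (slack)
  C3: 17 − 10 = 7  (slack)
  C4: 18 − 18 = 0  (binding)
  C5: 38 − 30 = 8  (slack)

Optimal: u = 2, v = 4
Binding: C1, C4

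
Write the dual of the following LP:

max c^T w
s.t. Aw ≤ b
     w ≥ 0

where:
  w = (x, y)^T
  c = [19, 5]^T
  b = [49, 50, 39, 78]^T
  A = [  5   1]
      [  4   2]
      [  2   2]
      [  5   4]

Primal max cᵀx s.t. Ax ≤ b, x ≥ 0  →  Dual min bᵀy s.t. Aᵀy ≥ c, y ≥ 0.

Minimize: z = 49y1 + 50y2 + 39y3 + 78y4

Subject to:
  5y1 + 4y2 + 2y3 + 5y4 ≥ 19
  y1 + 2y2 + 2y3 + 4y4 ≥ 5
  y1, y2, y3, y4 ≥ 0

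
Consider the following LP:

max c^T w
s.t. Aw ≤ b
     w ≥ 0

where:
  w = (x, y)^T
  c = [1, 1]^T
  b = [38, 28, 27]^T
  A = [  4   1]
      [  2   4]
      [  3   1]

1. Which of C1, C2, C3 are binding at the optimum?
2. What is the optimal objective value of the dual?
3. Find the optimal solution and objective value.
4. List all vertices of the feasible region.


1. C2, C3
2. 11
3. x = 8, y = 3, z = 11
4. (0, 0), (9, 0), (8, 3), (0, 7)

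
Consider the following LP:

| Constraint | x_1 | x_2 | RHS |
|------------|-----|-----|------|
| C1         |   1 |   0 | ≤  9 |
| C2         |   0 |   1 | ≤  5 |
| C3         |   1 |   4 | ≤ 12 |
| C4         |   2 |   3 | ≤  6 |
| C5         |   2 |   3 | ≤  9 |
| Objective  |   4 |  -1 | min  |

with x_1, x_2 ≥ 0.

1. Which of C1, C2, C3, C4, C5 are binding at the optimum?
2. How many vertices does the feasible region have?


1. C4
2. 3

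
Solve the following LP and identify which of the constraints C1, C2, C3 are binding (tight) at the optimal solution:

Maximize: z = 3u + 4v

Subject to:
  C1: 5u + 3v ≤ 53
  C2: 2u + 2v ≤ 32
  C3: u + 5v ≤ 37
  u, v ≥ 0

At u = 7, v = 6, compute slack b - a·x for each constraint:
  C1: 53 − 53 = 0  (binding)
  C2: 32 − 26 = 6  (slack)
  C3: 37 − 37 = 0  (binding)

Optimal: u = 7, v = 6
Binding: C1, C3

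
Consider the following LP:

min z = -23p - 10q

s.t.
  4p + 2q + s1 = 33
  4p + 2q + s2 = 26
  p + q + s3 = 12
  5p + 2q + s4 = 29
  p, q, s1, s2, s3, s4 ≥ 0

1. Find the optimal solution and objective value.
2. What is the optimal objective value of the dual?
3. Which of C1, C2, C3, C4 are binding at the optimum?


1. p = 3, q = 7, z = -139
2. -139
3. C2, C4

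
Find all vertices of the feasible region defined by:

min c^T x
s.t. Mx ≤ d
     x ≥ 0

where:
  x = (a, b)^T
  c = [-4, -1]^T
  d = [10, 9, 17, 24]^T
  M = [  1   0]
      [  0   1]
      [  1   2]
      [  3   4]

(0, 0), (8, 0), (0, 6)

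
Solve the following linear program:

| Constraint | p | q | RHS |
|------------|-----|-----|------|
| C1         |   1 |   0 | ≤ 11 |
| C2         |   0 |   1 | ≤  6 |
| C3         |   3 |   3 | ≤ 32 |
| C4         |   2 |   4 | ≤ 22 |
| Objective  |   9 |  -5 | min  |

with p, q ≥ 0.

Evaluate the objective at each vertex of the feasible region:
  z(0, 0) = 0
  z(10.67, 0) = 96
  z(10.33, 0.3333) = 91.33
  z(0, 5.5) = -27.5  ←
The minimum is at p = 0, q = 5.5.

p = 0, q = 5.5, z = -27.5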